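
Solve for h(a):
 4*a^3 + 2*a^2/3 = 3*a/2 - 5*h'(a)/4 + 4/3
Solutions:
 h(a) = C1 - 4*a^4/5 - 8*a^3/45 + 3*a^2/5 + 16*a/15


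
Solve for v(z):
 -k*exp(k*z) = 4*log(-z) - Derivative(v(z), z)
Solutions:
 v(z) = C1 + 4*z*log(-z) - 4*z + exp(k*z)


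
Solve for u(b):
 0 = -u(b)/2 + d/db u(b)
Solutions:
 u(b) = C1*exp(b/2)


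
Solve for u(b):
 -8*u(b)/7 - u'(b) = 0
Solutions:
 u(b) = C1*exp(-8*b/7)


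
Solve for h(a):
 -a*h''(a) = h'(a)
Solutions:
 h(a) = C1 + C2*log(a)


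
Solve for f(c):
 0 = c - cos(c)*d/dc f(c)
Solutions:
 f(c) = C1 + Integral(c/cos(c), c)


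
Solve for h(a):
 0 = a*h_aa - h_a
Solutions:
 h(a) = C1 + C2*a^2


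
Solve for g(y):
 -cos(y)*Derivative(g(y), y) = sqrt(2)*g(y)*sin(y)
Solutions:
 g(y) = C1*cos(y)^(sqrt(2))


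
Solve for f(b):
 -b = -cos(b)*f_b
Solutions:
 f(b) = C1 + Integral(b/cos(b), b)


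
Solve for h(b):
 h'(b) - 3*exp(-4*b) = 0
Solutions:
 h(b) = C1 - 3*exp(-4*b)/4


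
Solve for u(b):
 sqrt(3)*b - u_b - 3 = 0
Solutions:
 u(b) = C1 + sqrt(3)*b^2/2 - 3*b


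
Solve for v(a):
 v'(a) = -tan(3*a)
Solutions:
 v(a) = C1 + log(cos(3*a))/3


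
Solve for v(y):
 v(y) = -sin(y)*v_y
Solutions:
 v(y) = C1*sqrt(cos(y) + 1)/sqrt(cos(y) - 1)


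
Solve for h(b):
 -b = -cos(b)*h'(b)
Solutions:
 h(b) = C1 + Integral(b/cos(b), b)


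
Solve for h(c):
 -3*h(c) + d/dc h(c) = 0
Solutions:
 h(c) = C1*exp(3*c)


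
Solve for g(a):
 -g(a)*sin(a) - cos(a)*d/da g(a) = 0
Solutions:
 g(a) = C1*cos(a)


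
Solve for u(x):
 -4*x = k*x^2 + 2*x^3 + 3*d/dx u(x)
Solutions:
 u(x) = C1 - k*x^3/9 - x^4/6 - 2*x^2/3


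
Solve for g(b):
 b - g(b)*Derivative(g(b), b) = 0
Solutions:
 g(b) = -sqrt(C1 + b^2)
 g(b) = sqrt(C1 + b^2)


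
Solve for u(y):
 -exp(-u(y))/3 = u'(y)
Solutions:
 u(y) = log(C1 - y/3)


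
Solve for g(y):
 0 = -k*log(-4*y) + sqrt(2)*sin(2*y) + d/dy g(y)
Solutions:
 g(y) = C1 + k*y*(log(-y) - 1) + 2*k*y*log(2) + sqrt(2)*cos(2*y)/2


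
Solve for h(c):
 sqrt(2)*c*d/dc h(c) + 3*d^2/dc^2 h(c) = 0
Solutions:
 h(c) = C1 + C2*erf(2^(3/4)*sqrt(3)*c/6)


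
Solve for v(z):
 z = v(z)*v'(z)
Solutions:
 v(z) = -sqrt(C1 + z^2)
 v(z) = sqrt(C1 + z^2)


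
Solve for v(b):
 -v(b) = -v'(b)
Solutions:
 v(b) = C1*exp(b)


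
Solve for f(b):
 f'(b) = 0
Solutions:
 f(b) = C1


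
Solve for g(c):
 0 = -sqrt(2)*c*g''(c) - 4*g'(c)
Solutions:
 g(c) = C1 + C2*c^(1 - 2*sqrt(2))


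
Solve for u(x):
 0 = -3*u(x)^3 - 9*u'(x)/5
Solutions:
 u(x) = -sqrt(6)*sqrt(-1/(C1 - 5*x))/2
 u(x) = sqrt(6)*sqrt(-1/(C1 - 5*x))/2


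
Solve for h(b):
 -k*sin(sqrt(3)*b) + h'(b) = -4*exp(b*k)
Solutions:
 h(b) = C1 - sqrt(3)*k*cos(sqrt(3)*b)/3 - 4*exp(b*k)/k


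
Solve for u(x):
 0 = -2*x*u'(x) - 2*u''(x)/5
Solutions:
 u(x) = C1 + C2*erf(sqrt(10)*x/2)


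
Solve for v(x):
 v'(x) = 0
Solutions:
 v(x) = C1


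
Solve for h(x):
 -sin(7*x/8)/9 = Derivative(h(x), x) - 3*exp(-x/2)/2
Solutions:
 h(x) = C1 + 8*cos(7*x/8)/63 - 3*exp(-x/2)


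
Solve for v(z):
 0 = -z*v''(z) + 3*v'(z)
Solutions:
 v(z) = C1 + C2*z^4


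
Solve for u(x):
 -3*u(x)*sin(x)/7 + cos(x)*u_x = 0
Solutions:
 u(x) = C1/cos(x)^(3/7)


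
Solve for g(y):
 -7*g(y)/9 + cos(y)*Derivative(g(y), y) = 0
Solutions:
 g(y) = C1*(sin(y) + 1)^(7/18)/(sin(y) - 1)^(7/18)


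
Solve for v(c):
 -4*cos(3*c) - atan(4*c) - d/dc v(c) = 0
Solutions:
 v(c) = C1 - c*atan(4*c) + log(16*c^2 + 1)/8 - 4*sin(3*c)/3


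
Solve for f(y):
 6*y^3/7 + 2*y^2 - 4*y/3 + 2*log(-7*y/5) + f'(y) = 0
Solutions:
 f(y) = C1 - 3*y^4/14 - 2*y^3/3 + 2*y^2/3 - 2*y*log(-y) + 2*y*(-log(7) + 1 + log(5))


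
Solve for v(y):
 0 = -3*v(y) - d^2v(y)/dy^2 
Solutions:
 v(y) = C1*sin(sqrt(3)*y) + C2*cos(sqrt(3)*y)


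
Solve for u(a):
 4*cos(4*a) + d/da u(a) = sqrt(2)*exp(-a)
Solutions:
 u(a) = C1 - sin(4*a) - sqrt(2)*exp(-a)


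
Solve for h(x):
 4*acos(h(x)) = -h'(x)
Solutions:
 Integral(1/acos(_y), (_y, h(x))) = C1 - 4*x


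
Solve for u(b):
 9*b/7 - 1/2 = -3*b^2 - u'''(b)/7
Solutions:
 u(b) = C1 + C2*b + C3*b^2 - 7*b^5/20 - 3*b^4/8 + 7*b^3/12


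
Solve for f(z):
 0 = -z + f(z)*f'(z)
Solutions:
 f(z) = -sqrt(C1 + z^2)
 f(z) = sqrt(C1 + z^2)


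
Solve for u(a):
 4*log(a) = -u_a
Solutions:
 u(a) = C1 - 4*a*log(a) + 4*a


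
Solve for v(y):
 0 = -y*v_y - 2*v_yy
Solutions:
 v(y) = C1 + C2*erf(y/2)


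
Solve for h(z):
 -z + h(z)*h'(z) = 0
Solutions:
 h(z) = -sqrt(C1 + z^2)
 h(z) = sqrt(C1 + z^2)


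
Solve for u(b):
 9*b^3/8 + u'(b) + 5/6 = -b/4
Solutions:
 u(b) = C1 - 9*b^4/32 - b^2/8 - 5*b/6


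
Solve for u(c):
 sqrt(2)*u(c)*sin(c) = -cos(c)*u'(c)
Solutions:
 u(c) = C1*cos(c)^(sqrt(2))


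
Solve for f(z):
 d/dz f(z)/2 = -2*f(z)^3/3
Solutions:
 f(z) = -sqrt(6)*sqrt(-1/(C1 - 4*z))/2
 f(z) = sqrt(6)*sqrt(-1/(C1 - 4*z))/2


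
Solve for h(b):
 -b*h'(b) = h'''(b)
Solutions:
 h(b) = C1 + Integral(C2*airyai(-b) + C3*airybi(-b), b)


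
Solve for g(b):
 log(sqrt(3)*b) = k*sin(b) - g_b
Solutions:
 g(b) = C1 - b*log(b) - b*log(3)/2 + b - k*cos(b)


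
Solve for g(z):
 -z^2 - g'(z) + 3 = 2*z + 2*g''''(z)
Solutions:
 g(z) = C1 + C4*exp(-2^(2/3)*z/2) - z^3/3 - z^2 + 3*z + (C2*sin(2^(2/3)*sqrt(3)*z/4) + C3*cos(2^(2/3)*sqrt(3)*z/4))*exp(2^(2/3)*z/4)


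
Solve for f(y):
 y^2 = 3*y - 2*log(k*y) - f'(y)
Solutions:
 f(y) = C1 - y^3/3 + 3*y^2/2 - 2*y*log(k*y) + 2*y


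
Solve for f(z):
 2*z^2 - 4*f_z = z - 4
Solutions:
 f(z) = C1 + z^3/6 - z^2/8 + z


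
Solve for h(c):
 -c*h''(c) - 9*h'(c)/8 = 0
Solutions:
 h(c) = C1 + C2/c^(1/8)


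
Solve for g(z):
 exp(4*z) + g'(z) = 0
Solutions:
 g(z) = C1 - exp(4*z)/4


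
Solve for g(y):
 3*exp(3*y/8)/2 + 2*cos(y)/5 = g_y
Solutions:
 g(y) = C1 + 4*exp(3*y/8) + 2*sin(y)/5


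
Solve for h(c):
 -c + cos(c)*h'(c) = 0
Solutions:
 h(c) = C1 + Integral(c/cos(c), c)


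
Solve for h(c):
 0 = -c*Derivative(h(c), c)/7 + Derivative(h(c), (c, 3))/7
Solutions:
 h(c) = C1 + Integral(C2*airyai(c) + C3*airybi(c), c)


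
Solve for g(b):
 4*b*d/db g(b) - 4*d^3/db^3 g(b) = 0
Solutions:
 g(b) = C1 + Integral(C2*airyai(b) + C3*airybi(b), b)


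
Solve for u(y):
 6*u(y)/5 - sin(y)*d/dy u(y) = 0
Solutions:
 u(y) = C1*(cos(y) - 1)^(3/5)/(cos(y) + 1)^(3/5)


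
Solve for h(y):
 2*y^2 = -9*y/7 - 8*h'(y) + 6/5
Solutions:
 h(y) = C1 - y^3/12 - 9*y^2/112 + 3*y/20


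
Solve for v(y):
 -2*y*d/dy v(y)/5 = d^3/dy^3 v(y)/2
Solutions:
 v(y) = C1 + Integral(C2*airyai(-10^(2/3)*y/5) + C3*airybi(-10^(2/3)*y/5), y)


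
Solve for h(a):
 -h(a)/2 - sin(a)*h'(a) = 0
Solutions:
 h(a) = C1*(cos(a) + 1)^(1/4)/(cos(a) - 1)^(1/4)


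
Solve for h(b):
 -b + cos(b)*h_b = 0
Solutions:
 h(b) = C1 + Integral(b/cos(b), b)


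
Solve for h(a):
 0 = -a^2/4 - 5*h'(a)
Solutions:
 h(a) = C1 - a^3/60


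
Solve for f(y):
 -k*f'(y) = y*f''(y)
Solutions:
 f(y) = C1 + y^(1 - re(k))*(C2*sin(log(y)*Abs(im(k))) + C3*cos(log(y)*im(k)))


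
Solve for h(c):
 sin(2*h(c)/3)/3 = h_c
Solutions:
 -c/3 + 3*log(cos(2*h(c)/3) - 1)/4 - 3*log(cos(2*h(c)/3) + 1)/4 = C1


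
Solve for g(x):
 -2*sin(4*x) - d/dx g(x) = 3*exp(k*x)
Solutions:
 g(x) = C1 + cos(4*x)/2 - 3*exp(k*x)/k


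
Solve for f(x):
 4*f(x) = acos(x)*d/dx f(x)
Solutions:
 f(x) = C1*exp(4*Integral(1/acos(x), x))


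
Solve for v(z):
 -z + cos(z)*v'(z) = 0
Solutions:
 v(z) = C1 + Integral(z/cos(z), z)


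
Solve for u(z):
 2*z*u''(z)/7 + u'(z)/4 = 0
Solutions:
 u(z) = C1 + C2*z^(1/8)


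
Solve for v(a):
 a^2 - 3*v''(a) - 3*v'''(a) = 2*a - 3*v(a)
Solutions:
 v(a) = C1*exp(-a*(2*2^(1/3)/(3*sqrt(69) + 25)^(1/3) + 4 + 2^(2/3)*(3*sqrt(69) + 25)^(1/3))/12)*sin(2^(1/3)*sqrt(3)*a*(-2^(1/3)*(3*sqrt(69) + 25)^(1/3) + 2/(3*sqrt(69) + 25)^(1/3))/12) + C2*exp(-a*(2*2^(1/3)/(3*sqrt(69) + 25)^(1/3) + 4 + 2^(2/3)*(3*sqrt(69) + 25)^(1/3))/12)*cos(2^(1/3)*sqrt(3)*a*(-2^(1/3)*(3*sqrt(69) + 25)^(1/3) + 2/(3*sqrt(69) + 25)^(1/3))/12) + C3*exp(a*(-2 + 2*2^(1/3)/(3*sqrt(69) + 25)^(1/3) + 2^(2/3)*(3*sqrt(69) + 25)^(1/3))/6) - a^2/3 + 2*a/3 - 2/3


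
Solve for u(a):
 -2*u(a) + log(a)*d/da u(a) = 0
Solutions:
 u(a) = C1*exp(2*li(a))


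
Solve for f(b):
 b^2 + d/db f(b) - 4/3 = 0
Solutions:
 f(b) = C1 - b^3/3 + 4*b/3


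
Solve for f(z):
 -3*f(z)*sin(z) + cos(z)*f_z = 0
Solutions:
 f(z) = C1/cos(z)^3


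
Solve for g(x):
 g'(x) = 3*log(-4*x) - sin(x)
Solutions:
 g(x) = C1 + 3*x*log(-x) - 3*x + 6*x*log(2) + cos(x)


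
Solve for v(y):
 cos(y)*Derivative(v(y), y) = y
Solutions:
 v(y) = C1 + Integral(y/cos(y), y)


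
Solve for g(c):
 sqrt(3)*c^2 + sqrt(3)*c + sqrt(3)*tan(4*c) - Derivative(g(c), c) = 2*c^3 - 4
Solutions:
 g(c) = C1 - c^4/2 + sqrt(3)*c^3/3 + sqrt(3)*c^2/2 + 4*c - sqrt(3)*log(cos(4*c))/4


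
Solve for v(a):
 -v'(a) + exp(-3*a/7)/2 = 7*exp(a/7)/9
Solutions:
 v(a) = C1 - 49*exp(a/7)/9 - 7*exp(-3*a/7)/6


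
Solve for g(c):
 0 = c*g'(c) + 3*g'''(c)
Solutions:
 g(c) = C1 + Integral(C2*airyai(-3^(2/3)*c/3) + C3*airybi(-3^(2/3)*c/3), c)


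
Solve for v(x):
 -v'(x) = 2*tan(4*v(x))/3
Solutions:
 v(x) = -asin(C1*exp(-8*x/3))/4 + pi/4
 v(x) = asin(C1*exp(-8*x/3))/4


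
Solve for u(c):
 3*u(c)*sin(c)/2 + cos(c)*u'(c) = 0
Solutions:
 u(c) = C1*cos(c)^(3/2)


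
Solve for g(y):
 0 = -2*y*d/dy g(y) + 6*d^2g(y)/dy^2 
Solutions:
 g(y) = C1 + C2*erfi(sqrt(6)*y/6)


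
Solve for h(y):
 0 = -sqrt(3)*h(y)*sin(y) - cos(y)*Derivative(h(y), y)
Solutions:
 h(y) = C1*cos(y)^(sqrt(3))


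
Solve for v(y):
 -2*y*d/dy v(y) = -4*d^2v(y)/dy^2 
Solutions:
 v(y) = C1 + C2*erfi(y/2)


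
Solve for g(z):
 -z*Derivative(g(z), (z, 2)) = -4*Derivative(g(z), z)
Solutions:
 g(z) = C1 + C2*z^5


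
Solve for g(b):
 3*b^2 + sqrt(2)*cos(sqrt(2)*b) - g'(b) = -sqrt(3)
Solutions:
 g(b) = C1 + b^3 + sqrt(3)*b + sin(sqrt(2)*b)


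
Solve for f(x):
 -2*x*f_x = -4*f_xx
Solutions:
 f(x) = C1 + C2*erfi(x/2)


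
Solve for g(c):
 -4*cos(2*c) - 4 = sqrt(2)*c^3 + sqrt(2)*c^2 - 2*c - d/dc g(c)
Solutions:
 g(c) = C1 + sqrt(2)*c^4/4 + sqrt(2)*c^3/3 - c^2 + 4*c + 4*sin(c)*cos(c)


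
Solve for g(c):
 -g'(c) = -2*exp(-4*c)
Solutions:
 g(c) = C1 - exp(-4*c)/2


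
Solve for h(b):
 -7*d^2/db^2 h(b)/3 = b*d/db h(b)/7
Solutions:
 h(b) = C1 + C2*erf(sqrt(6)*b/14)


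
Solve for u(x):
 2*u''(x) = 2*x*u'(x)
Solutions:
 u(x) = C1 + C2*erfi(sqrt(2)*x/2)


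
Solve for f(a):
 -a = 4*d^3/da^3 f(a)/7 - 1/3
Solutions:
 f(a) = C1 + C2*a + C3*a^2 - 7*a^4/96 + 7*a^3/72


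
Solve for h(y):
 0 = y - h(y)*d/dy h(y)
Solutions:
 h(y) = -sqrt(C1 + y^2)
 h(y) = sqrt(C1 + y^2)


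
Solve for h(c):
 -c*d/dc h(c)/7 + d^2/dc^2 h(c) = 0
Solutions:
 h(c) = C1 + C2*erfi(sqrt(14)*c/14)


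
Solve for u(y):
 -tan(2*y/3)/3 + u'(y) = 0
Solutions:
 u(y) = C1 - log(cos(2*y/3))/2


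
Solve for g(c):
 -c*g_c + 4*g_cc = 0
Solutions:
 g(c) = C1 + C2*erfi(sqrt(2)*c/4)


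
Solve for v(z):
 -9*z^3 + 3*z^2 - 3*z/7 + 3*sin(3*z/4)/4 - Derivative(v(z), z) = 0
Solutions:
 v(z) = C1 - 9*z^4/4 + z^3 - 3*z^2/14 - cos(3*z/4)


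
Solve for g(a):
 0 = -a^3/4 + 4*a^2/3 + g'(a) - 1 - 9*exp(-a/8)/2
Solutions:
 g(a) = C1 + a^4/16 - 4*a^3/9 + a - 36*exp(-a/8)


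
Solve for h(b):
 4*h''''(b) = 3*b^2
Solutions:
 h(b) = C1 + C2*b + C3*b^2 + C4*b^3 + b^6/480


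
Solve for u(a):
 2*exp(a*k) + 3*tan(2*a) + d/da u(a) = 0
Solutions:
 u(a) = C1 - 2*Piecewise((exp(a*k)/k, Ne(k, 0)), (a, True)) + 3*log(cos(2*a))/2


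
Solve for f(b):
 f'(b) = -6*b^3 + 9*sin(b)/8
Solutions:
 f(b) = C1 - 3*b^4/2 - 9*cos(b)/8


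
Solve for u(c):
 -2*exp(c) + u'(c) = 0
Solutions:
 u(c) = C1 + 2*exp(c)


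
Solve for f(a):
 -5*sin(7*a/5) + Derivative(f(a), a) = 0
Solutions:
 f(a) = C1 - 25*cos(7*a/5)/7


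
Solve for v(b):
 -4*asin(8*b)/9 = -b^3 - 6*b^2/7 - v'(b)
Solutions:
 v(b) = C1 - b^4/4 - 2*b^3/7 + 4*b*asin(8*b)/9 + sqrt(1 - 64*b^2)/18


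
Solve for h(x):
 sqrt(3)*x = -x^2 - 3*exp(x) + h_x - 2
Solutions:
 h(x) = C1 + x^3/3 + sqrt(3)*x^2/2 + 2*x + 3*exp(x)


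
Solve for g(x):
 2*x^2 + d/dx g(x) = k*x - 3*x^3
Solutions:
 g(x) = C1 + k*x^2/2 - 3*x^4/4 - 2*x^3/3


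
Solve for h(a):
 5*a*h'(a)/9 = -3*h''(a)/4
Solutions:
 h(a) = C1 + C2*erf(sqrt(30)*a/9)


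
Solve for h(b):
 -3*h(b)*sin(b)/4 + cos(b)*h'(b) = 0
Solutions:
 h(b) = C1/cos(b)^(3/4)


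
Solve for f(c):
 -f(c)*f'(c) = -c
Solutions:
 f(c) = -sqrt(C1 + c^2)
 f(c) = sqrt(C1 + c^2)


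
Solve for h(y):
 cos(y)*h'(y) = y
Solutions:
 h(y) = C1 + Integral(y/cos(y), y)


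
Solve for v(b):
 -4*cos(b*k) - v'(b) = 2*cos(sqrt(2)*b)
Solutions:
 v(b) = C1 - sqrt(2)*sin(sqrt(2)*b) - 4*sin(b*k)/k


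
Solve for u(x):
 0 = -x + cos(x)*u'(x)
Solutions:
 u(x) = C1 + Integral(x/cos(x), x)


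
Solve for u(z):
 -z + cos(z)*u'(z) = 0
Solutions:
 u(z) = C1 + Integral(z/cos(z), z)


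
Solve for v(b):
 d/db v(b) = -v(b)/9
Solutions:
 v(b) = C1*exp(-b/9)


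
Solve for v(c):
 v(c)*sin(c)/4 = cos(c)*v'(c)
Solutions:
 v(c) = C1/cos(c)^(1/4)


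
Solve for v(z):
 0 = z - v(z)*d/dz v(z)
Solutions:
 v(z) = -sqrt(C1 + z^2)
 v(z) = sqrt(C1 + z^2)


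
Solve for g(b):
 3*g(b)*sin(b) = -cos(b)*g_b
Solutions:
 g(b) = C1*cos(b)^3


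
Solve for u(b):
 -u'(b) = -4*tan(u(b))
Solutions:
 u(b) = pi - asin(C1*exp(4*b))
 u(b) = asin(C1*exp(4*b))


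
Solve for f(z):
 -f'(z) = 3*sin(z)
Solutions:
 f(z) = C1 + 3*cos(z)


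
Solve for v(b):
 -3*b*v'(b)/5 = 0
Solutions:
 v(b) = C1


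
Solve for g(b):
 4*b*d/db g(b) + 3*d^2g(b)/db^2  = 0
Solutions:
 g(b) = C1 + C2*erf(sqrt(6)*b/3)


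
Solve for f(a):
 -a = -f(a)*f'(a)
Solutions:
 f(a) = -sqrt(C1 + a^2)
 f(a) = sqrt(C1 + a^2)


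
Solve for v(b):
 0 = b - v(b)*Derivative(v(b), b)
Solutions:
 v(b) = -sqrt(C1 + b^2)
 v(b) = sqrt(C1 + b^2)


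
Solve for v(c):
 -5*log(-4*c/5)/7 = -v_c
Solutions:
 v(c) = C1 + 5*c*log(-c)/7 + 5*c*(-log(5) - 1 + 2*log(2))/7


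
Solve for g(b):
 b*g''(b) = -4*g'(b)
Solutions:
 g(b) = C1 + C2/b^3


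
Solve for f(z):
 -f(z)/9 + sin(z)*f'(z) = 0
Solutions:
 f(z) = C1*(cos(z) - 1)^(1/18)/(cos(z) + 1)^(1/18)


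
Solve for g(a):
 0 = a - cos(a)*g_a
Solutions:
 g(a) = C1 + Integral(a/cos(a), a)


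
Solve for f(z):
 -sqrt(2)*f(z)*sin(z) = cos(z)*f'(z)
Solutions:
 f(z) = C1*cos(z)^(sqrt(2))


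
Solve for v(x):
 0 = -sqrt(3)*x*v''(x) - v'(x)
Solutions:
 v(x) = C1 + C2*x^(1 - sqrt(3)/3)


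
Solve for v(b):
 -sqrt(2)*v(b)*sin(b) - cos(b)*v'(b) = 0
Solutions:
 v(b) = C1*cos(b)^(sqrt(2))


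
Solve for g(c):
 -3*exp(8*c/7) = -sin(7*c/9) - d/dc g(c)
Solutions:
 g(c) = C1 + 21*exp(8*c/7)/8 + 9*cos(7*c/9)/7


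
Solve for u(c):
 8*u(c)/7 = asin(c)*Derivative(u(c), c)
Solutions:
 u(c) = C1*exp(8*Integral(1/asin(c), c)/7)


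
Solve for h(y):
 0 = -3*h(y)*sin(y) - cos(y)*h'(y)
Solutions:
 h(y) = C1*cos(y)^3


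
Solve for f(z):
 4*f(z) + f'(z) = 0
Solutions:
 f(z) = C1*exp(-4*z)


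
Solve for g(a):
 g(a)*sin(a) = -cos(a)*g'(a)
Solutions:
 g(a) = C1*cos(a)


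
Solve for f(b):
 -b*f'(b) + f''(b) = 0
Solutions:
 f(b) = C1 + C2*erfi(sqrt(2)*b/2)


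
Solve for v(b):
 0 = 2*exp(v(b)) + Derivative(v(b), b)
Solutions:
 v(b) = log(1/(C1 + 2*b))


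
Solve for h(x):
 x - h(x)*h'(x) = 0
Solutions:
 h(x) = -sqrt(C1 + x^2)
 h(x) = sqrt(C1 + x^2)


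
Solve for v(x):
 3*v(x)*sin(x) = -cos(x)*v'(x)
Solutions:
 v(x) = C1*cos(x)^3


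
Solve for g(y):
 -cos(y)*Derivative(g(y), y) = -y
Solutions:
 g(y) = C1 + Integral(y/cos(y), y)


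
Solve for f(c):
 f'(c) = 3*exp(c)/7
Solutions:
 f(c) = C1 + 3*exp(c)/7


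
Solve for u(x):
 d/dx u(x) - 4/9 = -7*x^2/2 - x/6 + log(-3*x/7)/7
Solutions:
 u(x) = C1 - 7*x^3/6 - x^2/12 + x*log(-x)/7 + x*(-9*log(7) + 9*log(3) + 19)/63


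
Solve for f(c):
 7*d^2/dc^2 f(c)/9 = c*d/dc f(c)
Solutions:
 f(c) = C1 + C2*erfi(3*sqrt(14)*c/14)


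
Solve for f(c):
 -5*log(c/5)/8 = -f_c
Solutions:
 f(c) = C1 + 5*c*log(c)/8 - 5*c*log(5)/8 - 5*c/8


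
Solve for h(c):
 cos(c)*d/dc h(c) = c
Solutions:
 h(c) = C1 + Integral(c/cos(c), c)


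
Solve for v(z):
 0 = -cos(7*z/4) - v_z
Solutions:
 v(z) = C1 - 4*sin(7*z/4)/7


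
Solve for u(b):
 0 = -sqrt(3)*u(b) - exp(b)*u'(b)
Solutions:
 u(b) = C1*exp(sqrt(3)*exp(-b))


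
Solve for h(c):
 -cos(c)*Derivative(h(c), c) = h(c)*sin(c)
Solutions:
 h(c) = C1*cos(c)


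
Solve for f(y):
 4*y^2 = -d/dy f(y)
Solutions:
 f(y) = C1 - 4*y^3/3


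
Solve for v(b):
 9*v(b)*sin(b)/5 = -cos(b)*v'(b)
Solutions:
 v(b) = C1*cos(b)^(9/5)


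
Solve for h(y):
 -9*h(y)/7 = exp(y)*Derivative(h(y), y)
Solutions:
 h(y) = C1*exp(9*exp(-y)/7)


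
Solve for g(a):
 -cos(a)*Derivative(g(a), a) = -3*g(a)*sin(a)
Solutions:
 g(a) = C1/cos(a)^3


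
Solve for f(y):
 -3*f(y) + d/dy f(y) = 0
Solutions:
 f(y) = C1*exp(3*y)


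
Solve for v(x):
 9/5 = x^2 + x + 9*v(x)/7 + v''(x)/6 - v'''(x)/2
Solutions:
 v(x) = C1*exp(x*(-7^(2/3)*(405*sqrt(263) + 6568)^(1/3) - 7*7^(1/3)/(405*sqrt(263) + 6568)^(1/3) + 14)/126)*sin(sqrt(3)*7^(1/3)*x*(-7^(1/3)*(405*sqrt(263) + 6568)^(1/3) + 7/(405*sqrt(263) + 6568)^(1/3))/126) + C2*exp(x*(-7^(2/3)*(405*sqrt(263) + 6568)^(1/3) - 7*7^(1/3)/(405*sqrt(263) + 6568)^(1/3) + 14)/126)*cos(sqrt(3)*7^(1/3)*x*(-7^(1/3)*(405*sqrt(263) + 6568)^(1/3) + 7/(405*sqrt(263) + 6568)^(1/3))/126) + C3*exp(x*(7*7^(1/3)/(405*sqrt(263) + 6568)^(1/3) + 7 + 7^(2/3)*(405*sqrt(263) + 6568)^(1/3))/63) - 7*x^2/9 - 7*x/9 + 1946/1215


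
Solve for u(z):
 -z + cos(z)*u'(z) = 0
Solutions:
 u(z) = C1 + Integral(z/cos(z), z)


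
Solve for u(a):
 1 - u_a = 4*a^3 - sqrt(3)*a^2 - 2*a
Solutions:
 u(a) = C1 - a^4 + sqrt(3)*a^3/3 + a^2 + a


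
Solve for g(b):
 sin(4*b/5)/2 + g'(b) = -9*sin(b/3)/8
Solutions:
 g(b) = C1 + 27*cos(b/3)/8 + 5*cos(4*b/5)/8


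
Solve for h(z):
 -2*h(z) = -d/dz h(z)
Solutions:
 h(z) = C1*exp(2*z)


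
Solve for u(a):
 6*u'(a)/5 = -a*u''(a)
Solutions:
 u(a) = C1 + C2/a^(1/5)


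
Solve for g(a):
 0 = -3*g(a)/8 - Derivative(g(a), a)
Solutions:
 g(a) = C1*exp(-3*a/8)


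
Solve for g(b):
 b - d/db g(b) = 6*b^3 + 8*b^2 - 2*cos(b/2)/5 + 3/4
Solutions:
 g(b) = C1 - 3*b^4/2 - 8*b^3/3 + b^2/2 - 3*b/4 + 4*sin(b/2)/5


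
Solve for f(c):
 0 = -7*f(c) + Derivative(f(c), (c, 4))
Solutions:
 f(c) = C1*exp(-7^(1/4)*c) + C2*exp(7^(1/4)*c) + C3*sin(7^(1/4)*c) + C4*cos(7^(1/4)*c)


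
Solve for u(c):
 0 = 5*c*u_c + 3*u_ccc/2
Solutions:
 u(c) = C1 + Integral(C2*airyai(-10^(1/3)*3^(2/3)*c/3) + C3*airybi(-10^(1/3)*3^(2/3)*c/3), c)


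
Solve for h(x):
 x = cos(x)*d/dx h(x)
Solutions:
 h(x) = C1 + Integral(x/cos(x), x)


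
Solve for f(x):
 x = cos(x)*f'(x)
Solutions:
 f(x) = C1 + Integral(x/cos(x), x)


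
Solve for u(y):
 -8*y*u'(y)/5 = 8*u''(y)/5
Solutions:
 u(y) = C1 + C2*erf(sqrt(2)*y/2)


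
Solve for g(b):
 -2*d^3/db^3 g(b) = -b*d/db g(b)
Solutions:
 g(b) = C1 + Integral(C2*airyai(2^(2/3)*b/2) + C3*airybi(2^(2/3)*b/2), b)


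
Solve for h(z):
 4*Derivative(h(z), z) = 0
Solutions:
 h(z) = C1


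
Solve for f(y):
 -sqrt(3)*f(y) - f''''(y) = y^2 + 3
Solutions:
 f(y) = -sqrt(3)*y^2/3 + (C1*sin(sqrt(2)*3^(1/8)*y/2) + C2*cos(sqrt(2)*3^(1/8)*y/2))*exp(-sqrt(2)*3^(1/8)*y/2) + (C3*sin(sqrt(2)*3^(1/8)*y/2) + C4*cos(sqrt(2)*3^(1/8)*y/2))*exp(sqrt(2)*3^(1/8)*y/2) - sqrt(3)


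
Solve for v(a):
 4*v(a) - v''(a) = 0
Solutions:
 v(a) = C1*exp(-2*a) + C2*exp(2*a)


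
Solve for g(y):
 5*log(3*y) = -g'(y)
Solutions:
 g(y) = C1 - 5*y*log(y) - y*log(243) + 5*y


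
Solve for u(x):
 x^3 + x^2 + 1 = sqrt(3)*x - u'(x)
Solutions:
 u(x) = C1 - x^4/4 - x^3/3 + sqrt(3)*x^2/2 - x


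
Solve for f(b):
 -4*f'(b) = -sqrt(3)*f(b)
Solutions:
 f(b) = C1*exp(sqrt(3)*b/4)


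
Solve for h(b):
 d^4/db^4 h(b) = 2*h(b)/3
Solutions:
 h(b) = C1*exp(-2^(1/4)*3^(3/4)*b/3) + C2*exp(2^(1/4)*3^(3/4)*b/3) + C3*sin(2^(1/4)*3^(3/4)*b/3) + C4*cos(2^(1/4)*3^(3/4)*b/3)


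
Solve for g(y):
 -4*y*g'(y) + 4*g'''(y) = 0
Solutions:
 g(y) = C1 + Integral(C2*airyai(y) + C3*airybi(y), y)


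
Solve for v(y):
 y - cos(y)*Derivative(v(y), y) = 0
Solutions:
 v(y) = C1 + Integral(y/cos(y), y)


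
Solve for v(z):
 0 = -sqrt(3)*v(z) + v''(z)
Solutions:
 v(z) = C1*exp(-3^(1/4)*z) + C2*exp(3^(1/4)*z)


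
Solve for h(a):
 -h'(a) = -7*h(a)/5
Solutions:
 h(a) = C1*exp(7*a/5)


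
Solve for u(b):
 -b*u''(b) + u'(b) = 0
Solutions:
 u(b) = C1 + C2*b^2


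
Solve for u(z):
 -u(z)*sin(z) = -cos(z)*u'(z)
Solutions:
 u(z) = C1/cos(z)


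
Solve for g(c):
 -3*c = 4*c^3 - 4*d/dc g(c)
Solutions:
 g(c) = C1 + c^4/4 + 3*c^2/8


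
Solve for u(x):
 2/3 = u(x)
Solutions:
 u(x) = 2/3


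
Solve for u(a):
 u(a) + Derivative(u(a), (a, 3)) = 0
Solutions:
 u(a) = C3*exp(-a) + (C1*sin(sqrt(3)*a/2) + C2*cos(sqrt(3)*a/2))*exp(a/2)


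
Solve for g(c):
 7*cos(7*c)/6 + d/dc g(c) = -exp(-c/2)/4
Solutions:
 g(c) = C1 - sin(7*c)/6 + exp(-c/2)/2


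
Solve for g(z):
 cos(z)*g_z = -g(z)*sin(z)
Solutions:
 g(z) = C1*cos(z)


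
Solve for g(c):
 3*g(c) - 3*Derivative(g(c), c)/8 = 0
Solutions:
 g(c) = C1*exp(8*c)


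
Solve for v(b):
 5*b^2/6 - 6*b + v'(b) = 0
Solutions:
 v(b) = C1 - 5*b^3/18 + 3*b^2


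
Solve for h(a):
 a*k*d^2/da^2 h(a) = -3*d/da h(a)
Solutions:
 h(a) = C1 + a^(((re(k) - 3)*re(k) + im(k)^2)/(re(k)^2 + im(k)^2))*(C2*sin(3*log(a)*Abs(im(k))/(re(k)^2 + im(k)^2)) + C3*cos(3*log(a)*im(k)/(re(k)^2 + im(k)^2)))


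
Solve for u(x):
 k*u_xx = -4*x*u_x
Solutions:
 u(x) = C1 + C2*sqrt(k)*erf(sqrt(2)*x*sqrt(1/k))


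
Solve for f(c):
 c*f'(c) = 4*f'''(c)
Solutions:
 f(c) = C1 + Integral(C2*airyai(2^(1/3)*c/2) + C3*airybi(2^(1/3)*c/2), c)


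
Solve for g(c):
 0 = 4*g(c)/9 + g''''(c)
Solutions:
 g(c) = (C1*sin(sqrt(3)*c/3) + C2*cos(sqrt(3)*c/3))*exp(-sqrt(3)*c/3) + (C3*sin(sqrt(3)*c/3) + C4*cos(sqrt(3)*c/3))*exp(sqrt(3)*c/3)


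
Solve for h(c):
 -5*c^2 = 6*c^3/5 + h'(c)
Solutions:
 h(c) = C1 - 3*c^4/10 - 5*c^3/3


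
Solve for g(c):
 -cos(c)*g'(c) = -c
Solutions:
 g(c) = C1 + Integral(c/cos(c), c)


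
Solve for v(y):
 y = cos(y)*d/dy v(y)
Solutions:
 v(y) = C1 + Integral(y/cos(y), y)


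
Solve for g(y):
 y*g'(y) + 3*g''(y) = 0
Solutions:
 g(y) = C1 + C2*erf(sqrt(6)*y/6)


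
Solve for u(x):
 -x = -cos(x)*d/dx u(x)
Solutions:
 u(x) = C1 + Integral(x/cos(x), x)


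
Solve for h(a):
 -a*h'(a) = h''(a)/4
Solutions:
 h(a) = C1 + C2*erf(sqrt(2)*a)


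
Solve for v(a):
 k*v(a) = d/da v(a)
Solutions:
 v(a) = C1*exp(a*k)


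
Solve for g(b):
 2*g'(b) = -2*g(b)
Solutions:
 g(b) = C1*exp(-b)


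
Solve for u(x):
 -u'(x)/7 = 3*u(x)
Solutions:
 u(x) = C1*exp(-21*x)


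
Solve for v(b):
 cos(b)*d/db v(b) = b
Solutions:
 v(b) = C1 + Integral(b/cos(b), b)


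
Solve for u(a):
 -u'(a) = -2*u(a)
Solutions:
 u(a) = C1*exp(2*a)


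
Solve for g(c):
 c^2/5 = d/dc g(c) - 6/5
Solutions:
 g(c) = C1 + c^3/15 + 6*c/5


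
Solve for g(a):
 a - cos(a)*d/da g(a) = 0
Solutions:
 g(a) = C1 + Integral(a/cos(a), a)


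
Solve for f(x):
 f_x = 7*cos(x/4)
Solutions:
 f(x) = C1 + 28*sin(x/4)


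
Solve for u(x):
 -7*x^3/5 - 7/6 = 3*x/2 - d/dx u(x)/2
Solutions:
 u(x) = C1 + 7*x^4/10 + 3*x^2/2 + 7*x/3


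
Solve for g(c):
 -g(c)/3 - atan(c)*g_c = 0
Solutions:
 g(c) = C1*exp(-Integral(1/atan(c), c)/3)


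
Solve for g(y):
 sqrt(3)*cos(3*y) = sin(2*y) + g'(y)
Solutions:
 g(y) = C1 + sqrt(3)*sin(3*y)/3 + cos(2*y)/2


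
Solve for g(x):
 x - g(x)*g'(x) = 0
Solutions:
 g(x) = -sqrt(C1 + x^2)
 g(x) = sqrt(C1 + x^2)


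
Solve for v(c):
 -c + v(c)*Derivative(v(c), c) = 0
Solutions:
 v(c) = -sqrt(C1 + c^2)
 v(c) = sqrt(C1 + c^2)


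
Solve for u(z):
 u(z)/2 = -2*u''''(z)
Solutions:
 u(z) = (C1*sin(z/2) + C2*cos(z/2))*exp(-z/2) + (C3*sin(z/2) + C4*cos(z/2))*exp(z/2)


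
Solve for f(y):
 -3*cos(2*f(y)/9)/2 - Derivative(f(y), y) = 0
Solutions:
 3*y/2 - 9*log(sin(2*f(y)/9) - 1)/4 + 9*log(sin(2*f(y)/9) + 1)/4 = C1


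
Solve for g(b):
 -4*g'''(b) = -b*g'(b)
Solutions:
 g(b) = C1 + Integral(C2*airyai(2^(1/3)*b/2) + C3*airybi(2^(1/3)*b/2), b)


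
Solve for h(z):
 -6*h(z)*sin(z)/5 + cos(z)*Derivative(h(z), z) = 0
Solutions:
 h(z) = C1/cos(z)^(6/5)


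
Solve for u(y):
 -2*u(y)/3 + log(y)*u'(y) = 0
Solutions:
 u(y) = C1*exp(2*li(y)/3)


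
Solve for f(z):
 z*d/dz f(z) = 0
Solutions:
 f(z) = C1


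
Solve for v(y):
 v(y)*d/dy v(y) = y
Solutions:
 v(y) = -sqrt(C1 + y^2)
 v(y) = sqrt(C1 + y^2)


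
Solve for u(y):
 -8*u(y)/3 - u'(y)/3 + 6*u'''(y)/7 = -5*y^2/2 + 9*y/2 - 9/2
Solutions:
 u(y) = C1*exp(-42^(1/3)*y*(42^(1/3)/(sqrt(46614) + 216)^(1/3) + (sqrt(46614) + 216)^(1/3))/36)*sin(14^(1/3)*3^(1/6)*y*(-3^(2/3)*(sqrt(46614) + 216)^(1/3) + 3*14^(1/3)/(sqrt(46614) + 216)^(1/3))/36) + C2*exp(-42^(1/3)*y*(42^(1/3)/(sqrt(46614) + 216)^(1/3) + (sqrt(46614) + 216)^(1/3))/36)*cos(14^(1/3)*3^(1/6)*y*(-3^(2/3)*(sqrt(46614) + 216)^(1/3) + 3*14^(1/3)/(sqrt(46614) + 216)^(1/3))/36) + C3*exp(42^(1/3)*y*(42^(1/3)/(sqrt(46614) + 216)^(1/3) + (sqrt(46614) + 216)^(1/3))/18) + 15*y^2/16 - 123*y/64 + 987/512


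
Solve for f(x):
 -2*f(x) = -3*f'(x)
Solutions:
 f(x) = C1*exp(2*x/3)


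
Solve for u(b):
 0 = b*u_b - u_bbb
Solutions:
 u(b) = C1 + Integral(C2*airyai(b) + C3*airybi(b), b)


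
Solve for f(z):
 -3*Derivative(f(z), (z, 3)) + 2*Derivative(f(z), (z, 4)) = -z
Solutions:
 f(z) = C1 + C2*z + C3*z^2 + C4*exp(3*z/2) + z^4/72 + z^3/27


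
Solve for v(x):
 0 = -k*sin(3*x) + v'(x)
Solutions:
 v(x) = C1 - k*cos(3*x)/3


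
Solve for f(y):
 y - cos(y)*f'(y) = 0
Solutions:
 f(y) = C1 + Integral(y/cos(y), y)


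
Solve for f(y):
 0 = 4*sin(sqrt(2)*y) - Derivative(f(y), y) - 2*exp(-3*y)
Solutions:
 f(y) = C1 - 2*sqrt(2)*cos(sqrt(2)*y) + 2*exp(-3*y)/3


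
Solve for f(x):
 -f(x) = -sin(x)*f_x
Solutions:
 f(x) = C1*sqrt(cos(x) - 1)/sqrt(cos(x) + 1)


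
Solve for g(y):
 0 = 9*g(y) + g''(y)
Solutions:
 g(y) = C1*sin(3*y) + C2*cos(3*y)


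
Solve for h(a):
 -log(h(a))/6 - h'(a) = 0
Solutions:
 li(h(a)) = C1 - a/6


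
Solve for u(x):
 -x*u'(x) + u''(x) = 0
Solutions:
 u(x) = C1 + C2*erfi(sqrt(2)*x/2)


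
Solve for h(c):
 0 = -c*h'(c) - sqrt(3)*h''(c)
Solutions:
 h(c) = C1 + C2*erf(sqrt(2)*3^(3/4)*c/6)


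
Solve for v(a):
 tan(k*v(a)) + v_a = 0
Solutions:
 v(a) = Piecewise((-asin(exp(C1*k - a*k))/k + pi/k, Ne(k, 0)), (nan, True))
 v(a) = Piecewise((asin(exp(C1*k - a*k))/k, Ne(k, 0)), (nan, True))


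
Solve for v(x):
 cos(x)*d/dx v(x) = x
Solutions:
 v(x) = C1 + Integral(x/cos(x), x)


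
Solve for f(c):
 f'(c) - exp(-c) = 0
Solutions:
 f(c) = C1 - exp(-c)


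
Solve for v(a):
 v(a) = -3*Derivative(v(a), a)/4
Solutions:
 v(a) = C1*exp(-4*a/3)


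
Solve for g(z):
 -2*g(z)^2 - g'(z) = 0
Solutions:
 g(z) = 1/(C1 + 2*z)


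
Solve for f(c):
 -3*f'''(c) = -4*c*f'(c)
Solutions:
 f(c) = C1 + Integral(C2*airyai(6^(2/3)*c/3) + C3*airybi(6^(2/3)*c/3), c)


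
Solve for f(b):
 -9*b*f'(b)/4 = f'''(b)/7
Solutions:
 f(b) = C1 + Integral(C2*airyai(-126^(1/3)*b/2) + C3*airybi(-126^(1/3)*b/2), b)


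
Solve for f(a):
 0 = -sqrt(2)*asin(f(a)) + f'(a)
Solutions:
 Integral(1/asin(_y), (_y, f(a))) = C1 + sqrt(2)*a


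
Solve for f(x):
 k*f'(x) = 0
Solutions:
 f(x) = C1


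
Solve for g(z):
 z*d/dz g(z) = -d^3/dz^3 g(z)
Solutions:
 g(z) = C1 + Integral(C2*airyai(-z) + C3*airybi(-z), z)


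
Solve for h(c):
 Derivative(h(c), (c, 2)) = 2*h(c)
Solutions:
 h(c) = C1*exp(-sqrt(2)*c) + C2*exp(sqrt(2)*c)


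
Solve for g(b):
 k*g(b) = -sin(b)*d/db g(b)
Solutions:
 g(b) = C1*exp(k*(-log(cos(b) - 1) + log(cos(b) + 1))/2)


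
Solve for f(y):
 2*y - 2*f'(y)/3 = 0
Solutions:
 f(y) = C1 + 3*y^2/2


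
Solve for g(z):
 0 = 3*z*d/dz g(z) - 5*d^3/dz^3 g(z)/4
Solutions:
 g(z) = C1 + Integral(C2*airyai(12^(1/3)*5^(2/3)*z/5) + C3*airybi(12^(1/3)*5^(2/3)*z/5), z)


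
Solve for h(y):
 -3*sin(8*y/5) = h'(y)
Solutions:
 h(y) = C1 + 15*cos(8*y/5)/8


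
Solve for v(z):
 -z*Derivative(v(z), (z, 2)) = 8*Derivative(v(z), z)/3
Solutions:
 v(z) = C1 + C2/z^(5/3)


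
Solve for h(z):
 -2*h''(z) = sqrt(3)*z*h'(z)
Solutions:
 h(z) = C1 + C2*erf(3^(1/4)*z/2)


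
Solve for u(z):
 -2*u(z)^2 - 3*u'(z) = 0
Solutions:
 u(z) = 3/(C1 + 2*z)


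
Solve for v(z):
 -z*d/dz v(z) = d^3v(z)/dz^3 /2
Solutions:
 v(z) = C1 + Integral(C2*airyai(-2^(1/3)*z) + C3*airybi(-2^(1/3)*z), z)


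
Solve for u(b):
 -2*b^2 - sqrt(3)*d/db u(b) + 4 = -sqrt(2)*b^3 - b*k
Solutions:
 u(b) = C1 + sqrt(6)*b^4/12 - 2*sqrt(3)*b^3/9 + sqrt(3)*b^2*k/6 + 4*sqrt(3)*b/3


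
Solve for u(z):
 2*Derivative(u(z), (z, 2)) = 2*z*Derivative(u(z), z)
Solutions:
 u(z) = C1 + C2*erfi(sqrt(2)*z/2)


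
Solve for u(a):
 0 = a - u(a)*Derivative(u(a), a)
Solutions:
 u(a) = -sqrt(C1 + a^2)
 u(a) = sqrt(C1 + a^2)


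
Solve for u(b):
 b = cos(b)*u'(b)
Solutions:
 u(b) = C1 + Integral(b/cos(b), b)


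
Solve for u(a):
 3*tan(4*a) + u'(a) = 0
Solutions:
 u(a) = C1 + 3*log(cos(4*a))/4


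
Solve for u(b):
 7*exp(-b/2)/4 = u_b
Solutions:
 u(b) = C1 - 7*exp(-b/2)/2


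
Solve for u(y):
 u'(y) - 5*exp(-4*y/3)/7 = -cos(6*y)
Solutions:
 u(y) = C1 - sin(6*y)/6 - 15*exp(-4*y/3)/28


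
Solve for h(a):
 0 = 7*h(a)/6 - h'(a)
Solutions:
 h(a) = C1*exp(7*a/6)


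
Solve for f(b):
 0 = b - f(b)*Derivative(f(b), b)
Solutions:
 f(b) = -sqrt(C1 + b^2)
 f(b) = sqrt(C1 + b^2)


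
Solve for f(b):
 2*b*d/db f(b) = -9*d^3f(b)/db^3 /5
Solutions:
 f(b) = C1 + Integral(C2*airyai(-30^(1/3)*b/3) + C3*airybi(-30^(1/3)*b/3), b)


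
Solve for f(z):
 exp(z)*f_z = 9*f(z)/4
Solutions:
 f(z) = C1*exp(-9*exp(-z)/4)


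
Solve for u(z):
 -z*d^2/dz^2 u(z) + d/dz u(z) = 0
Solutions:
 u(z) = C1 + C2*z^2


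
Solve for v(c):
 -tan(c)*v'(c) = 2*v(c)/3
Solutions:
 v(c) = C1/sin(c)^(2/3)


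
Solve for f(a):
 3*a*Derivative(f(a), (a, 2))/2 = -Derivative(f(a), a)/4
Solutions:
 f(a) = C1 + C2*a^(5/6)


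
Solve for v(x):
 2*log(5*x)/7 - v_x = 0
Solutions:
 v(x) = C1 + 2*x*log(x)/7 - 2*x/7 + 2*x*log(5)/7


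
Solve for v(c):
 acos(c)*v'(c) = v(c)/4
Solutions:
 v(c) = C1*exp(Integral(1/acos(c), c)/4)


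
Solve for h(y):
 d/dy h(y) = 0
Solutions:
 h(y) = C1


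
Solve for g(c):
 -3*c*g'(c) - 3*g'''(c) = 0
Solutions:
 g(c) = C1 + Integral(C2*airyai(-c) + C3*airybi(-c), c)


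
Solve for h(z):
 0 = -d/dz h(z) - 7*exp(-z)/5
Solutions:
 h(z) = C1 + 7*exp(-z)/5


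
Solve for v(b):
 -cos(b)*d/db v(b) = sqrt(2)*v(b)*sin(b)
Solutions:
 v(b) = C1*cos(b)^(sqrt(2))


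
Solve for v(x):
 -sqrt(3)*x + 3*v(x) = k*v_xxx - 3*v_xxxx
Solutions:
 v(x) = C1*exp(x*(k - sqrt(k^2 + 6*12^(1/3)*(k^2 + sqrt(k^4 - 768))^(1/3) + 48*18^(1/3)/(k^2 + sqrt(k^4 - 768))^(1/3)) - sqrt(2)*sqrt(-k^3/sqrt(k^2 + 6*12^(1/3)*(k^2 + sqrt(k^4 - 768))^(1/3) + 48*18^(1/3)/(k^2 + sqrt(k^4 - 768))^(1/3)) + k^2 - 3*12^(1/3)*(k^2 + sqrt(k^4 - 768))^(1/3) - 24*18^(1/3)/(k^2 + sqrt(k^4 - 768))^(1/3)))/12) + C2*exp(x*(k - sqrt(k^2 + 6*12^(1/3)*(k^2 + sqrt(k^4 - 768))^(1/3) + 48*18^(1/3)/(k^2 + sqrt(k^4 - 768))^(1/3)) + sqrt(2)*sqrt(-k^3/sqrt(k^2 + 6*12^(1/3)*(k^2 + sqrt(k^4 - 768))^(1/3) + 48*18^(1/3)/(k^2 + sqrt(k^4 - 768))^(1/3)) + k^2 - 3*12^(1/3)*(k^2 + sqrt(k^4 - 768))^(1/3) - 24*18^(1/3)/(k^2 + sqrt(k^4 - 768))^(1/3)))/12) + C3*exp(x*(k + sqrt(k^2 + 6*12^(1/3)*(k^2 + sqrt(k^4 - 768))^(1/3) + 48*18^(1/3)/(k^2 + sqrt(k^4 - 768))^(1/3)) - sqrt(2)*sqrt(k^3/sqrt(k^2 + 6*12^(1/3)*(k^2 + sqrt(k^4 - 768))^(1/3) + 48*18^(1/3)/(k^2 + sqrt(k^4 - 768))^(1/3)) + k^2 - 3*12^(1/3)*(k^2 + sqrt(k^4 - 768))^(1/3) - 24*18^(1/3)/(k^2 + sqrt(k^4 - 768))^(1/3)))/12) + C4*exp(x*(k + sqrt(k^2 + 6*12^(1/3)*(k^2 + sqrt(k^4 - 768))^(1/3) + 48*18^(1/3)/(k^2 + sqrt(k^4 - 768))^(1/3)) + sqrt(2)*sqrt(k^3/sqrt(k^2 + 6*12^(1/3)*(k^2 + sqrt(k^4 - 768))^(1/3) + 48*18^(1/3)/(k^2 + sqrt(k^4 - 768))^(1/3)) + k^2 - 3*12^(1/3)*(k^2 + sqrt(k^4 - 768))^(1/3) - 24*18^(1/3)/(k^2 + sqrt(k^4 - 768))^(1/3)))/12) + sqrt(3)*x/3


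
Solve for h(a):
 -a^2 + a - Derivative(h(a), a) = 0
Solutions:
 h(a) = C1 - a^3/3 + a^2/2


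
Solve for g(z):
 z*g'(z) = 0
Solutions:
 g(z) = C1


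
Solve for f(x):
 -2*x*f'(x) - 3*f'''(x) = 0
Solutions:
 f(x) = C1 + Integral(C2*airyai(-2^(1/3)*3^(2/3)*x/3) + C3*airybi(-2^(1/3)*3^(2/3)*x/3), x)


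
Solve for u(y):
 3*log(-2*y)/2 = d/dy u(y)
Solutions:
 u(y) = C1 + 3*y*log(-y)/2 + 3*y*(-1 + log(2))/2


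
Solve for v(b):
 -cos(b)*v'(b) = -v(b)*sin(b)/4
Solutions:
 v(b) = C1/cos(b)^(1/4)


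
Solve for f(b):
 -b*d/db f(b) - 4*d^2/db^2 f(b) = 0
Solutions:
 f(b) = C1 + C2*erf(sqrt(2)*b/4)


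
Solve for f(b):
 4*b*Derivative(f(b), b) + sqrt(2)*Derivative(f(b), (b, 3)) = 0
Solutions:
 f(b) = C1 + Integral(C2*airyai(-sqrt(2)*b) + C3*airybi(-sqrt(2)*b), b)


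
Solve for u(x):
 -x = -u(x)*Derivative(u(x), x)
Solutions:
 u(x) = -sqrt(C1 + x^2)
 u(x) = sqrt(C1 + x^2)


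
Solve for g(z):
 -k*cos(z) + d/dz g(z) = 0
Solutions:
 g(z) = C1 + k*sin(z)


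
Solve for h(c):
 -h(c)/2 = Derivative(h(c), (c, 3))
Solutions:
 h(c) = C3*exp(-2^(2/3)*c/2) + (C1*sin(2^(2/3)*sqrt(3)*c/4) + C2*cos(2^(2/3)*sqrt(3)*c/4))*exp(2^(2/3)*c/4)


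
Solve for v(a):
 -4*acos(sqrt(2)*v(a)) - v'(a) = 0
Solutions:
 Integral(1/acos(sqrt(2)*_y), (_y, v(a))) = C1 - 4*a


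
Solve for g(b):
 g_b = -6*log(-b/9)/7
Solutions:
 g(b) = C1 - 6*b*log(-b)/7 + 6*b*(1 + 2*log(3))/7


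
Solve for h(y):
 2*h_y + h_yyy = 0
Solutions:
 h(y) = C1 + C2*sin(sqrt(2)*y) + C3*cos(sqrt(2)*y)


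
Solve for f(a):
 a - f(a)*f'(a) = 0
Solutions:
 f(a) = -sqrt(C1 + a^2)
 f(a) = sqrt(C1 + a^2)


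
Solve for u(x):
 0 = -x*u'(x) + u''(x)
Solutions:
 u(x) = C1 + C2*erfi(sqrt(2)*x/2)


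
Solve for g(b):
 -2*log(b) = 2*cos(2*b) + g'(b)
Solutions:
 g(b) = C1 - 2*b*log(b) + 2*b - sin(2*b)


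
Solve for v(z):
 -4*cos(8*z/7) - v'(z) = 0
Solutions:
 v(z) = C1 - 7*sin(8*z/7)/2


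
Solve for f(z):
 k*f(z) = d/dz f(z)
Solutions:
 f(z) = C1*exp(k*z)


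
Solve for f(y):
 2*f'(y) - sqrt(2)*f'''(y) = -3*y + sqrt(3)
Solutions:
 f(y) = C1 + C2*exp(-2^(1/4)*y) + C3*exp(2^(1/4)*y) - 3*y^2/4 + sqrt(3)*y/2


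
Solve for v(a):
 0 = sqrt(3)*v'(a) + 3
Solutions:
 v(a) = C1 - sqrt(3)*a


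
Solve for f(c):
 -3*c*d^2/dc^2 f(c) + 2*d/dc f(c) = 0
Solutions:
 f(c) = C1 + C2*c^(5/3)


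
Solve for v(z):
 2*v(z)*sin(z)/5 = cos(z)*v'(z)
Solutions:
 v(z) = C1/cos(z)^(2/5)


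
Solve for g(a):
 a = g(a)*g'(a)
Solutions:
 g(a) = -sqrt(C1 + a^2)
 g(a) = sqrt(C1 + a^2)


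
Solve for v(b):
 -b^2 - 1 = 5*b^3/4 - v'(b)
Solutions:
 v(b) = C1 + 5*b^4/16 + b^3/3 + b


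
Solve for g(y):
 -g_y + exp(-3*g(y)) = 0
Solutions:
 g(y) = log(C1 + 3*y)/3
 g(y) = log((-3^(1/3) - 3^(5/6)*I)*(C1 + y)^(1/3)/2)
 g(y) = log((-3^(1/3) + 3^(5/6)*I)*(C1 + y)^(1/3)/2)


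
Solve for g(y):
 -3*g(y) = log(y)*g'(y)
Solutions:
 g(y) = C1*exp(-3*li(y))


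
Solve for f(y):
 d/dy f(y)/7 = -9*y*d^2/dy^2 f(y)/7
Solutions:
 f(y) = C1 + C2*y^(8/9)


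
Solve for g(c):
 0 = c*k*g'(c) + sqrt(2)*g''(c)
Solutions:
 g(c) = Piecewise((-2^(3/4)*sqrt(pi)*C1*erf(2^(1/4)*c*sqrt(k)/2)/(2*sqrt(k)) - C2, (k > 0) | (k < 0)), (-C1*c - C2, True))


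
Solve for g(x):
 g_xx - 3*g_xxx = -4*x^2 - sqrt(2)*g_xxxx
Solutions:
 g(x) = C1 + C2*x + C3*exp(sqrt(2)*x*(3 - sqrt(9 - 4*sqrt(2)))/4) + C4*exp(sqrt(2)*x*(sqrt(9 - 4*sqrt(2)) + 3)/4) - x^4/3 - 4*x^3 + 4*x^2*(-9 + sqrt(2))


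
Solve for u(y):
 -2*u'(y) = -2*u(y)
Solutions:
 u(y) = C1*exp(y)


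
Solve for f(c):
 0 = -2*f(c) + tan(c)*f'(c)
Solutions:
 f(c) = C1*sin(c)^2


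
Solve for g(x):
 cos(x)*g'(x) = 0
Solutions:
 g(x) = C1


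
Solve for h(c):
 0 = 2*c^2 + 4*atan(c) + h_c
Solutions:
 h(c) = C1 - 2*c^3/3 - 4*c*atan(c) + 2*log(c^2 + 1)


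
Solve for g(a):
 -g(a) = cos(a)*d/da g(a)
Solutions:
 g(a) = C1*sqrt(sin(a) - 1)/sqrt(sin(a) + 1)


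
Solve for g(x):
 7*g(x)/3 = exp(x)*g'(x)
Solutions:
 g(x) = C1*exp(-7*exp(-x)/3)


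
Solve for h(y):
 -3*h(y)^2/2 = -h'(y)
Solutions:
 h(y) = -2/(C1 + 3*y)


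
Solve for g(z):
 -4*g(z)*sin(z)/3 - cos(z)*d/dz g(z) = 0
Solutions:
 g(z) = C1*cos(z)^(4/3)


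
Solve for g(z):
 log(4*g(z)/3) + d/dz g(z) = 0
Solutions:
 Integral(1/(log(_y) - log(3) + 2*log(2)), (_y, g(z))) = C1 - z


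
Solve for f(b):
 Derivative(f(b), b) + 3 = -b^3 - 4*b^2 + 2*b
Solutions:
 f(b) = C1 - b^4/4 - 4*b^3/3 + b^2 - 3*b


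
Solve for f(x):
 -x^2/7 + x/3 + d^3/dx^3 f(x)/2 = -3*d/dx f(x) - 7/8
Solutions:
 f(x) = C1 + C2*sin(sqrt(6)*x) + C3*cos(sqrt(6)*x) + x^3/63 - x^2/18 - 155*x/504


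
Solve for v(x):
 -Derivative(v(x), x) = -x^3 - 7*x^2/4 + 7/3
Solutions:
 v(x) = C1 + x^4/4 + 7*x^3/12 - 7*x/3


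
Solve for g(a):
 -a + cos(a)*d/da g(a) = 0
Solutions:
 g(a) = C1 + Integral(a/cos(a), a)


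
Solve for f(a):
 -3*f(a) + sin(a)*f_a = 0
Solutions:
 f(a) = C1*(cos(a) - 1)^(3/2)/(cos(a) + 1)^(3/2)


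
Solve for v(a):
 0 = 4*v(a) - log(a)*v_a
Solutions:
 v(a) = C1*exp(4*li(a))


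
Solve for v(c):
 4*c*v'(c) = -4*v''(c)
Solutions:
 v(c) = C1 + C2*erf(sqrt(2)*c/2)


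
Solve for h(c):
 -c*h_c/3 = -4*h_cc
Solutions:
 h(c) = C1 + C2*erfi(sqrt(6)*c/12)


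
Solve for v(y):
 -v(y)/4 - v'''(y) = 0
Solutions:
 v(y) = C3*exp(-2^(1/3)*y/2) + (C1*sin(2^(1/3)*sqrt(3)*y/4) + C2*cos(2^(1/3)*sqrt(3)*y/4))*exp(2^(1/3)*y/4)


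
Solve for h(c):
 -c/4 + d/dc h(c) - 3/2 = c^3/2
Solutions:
 h(c) = C1 + c^4/8 + c^2/8 + 3*c/2


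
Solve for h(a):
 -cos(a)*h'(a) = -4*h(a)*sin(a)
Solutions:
 h(a) = C1/cos(a)^4


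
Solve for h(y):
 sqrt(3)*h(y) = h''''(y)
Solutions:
 h(y) = C1*exp(-3^(1/8)*y) + C2*exp(3^(1/8)*y) + C3*sin(3^(1/8)*y) + C4*cos(3^(1/8)*y)


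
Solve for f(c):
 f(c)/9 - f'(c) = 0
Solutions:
 f(c) = C1*exp(c/9)


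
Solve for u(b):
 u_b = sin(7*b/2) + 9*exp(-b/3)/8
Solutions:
 u(b) = C1 - 2*cos(7*b/2)/7 - 27*exp(-b/3)/8


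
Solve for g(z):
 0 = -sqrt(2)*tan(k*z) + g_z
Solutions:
 g(z) = C1 + sqrt(2)*Piecewise((-log(cos(k*z))/k, Ne(k, 0)), (0, True))


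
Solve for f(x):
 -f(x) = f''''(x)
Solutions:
 f(x) = (C1*sin(sqrt(2)*x/2) + C2*cos(sqrt(2)*x/2))*exp(-sqrt(2)*x/2) + (C3*sin(sqrt(2)*x/2) + C4*cos(sqrt(2)*x/2))*exp(sqrt(2)*x/2)


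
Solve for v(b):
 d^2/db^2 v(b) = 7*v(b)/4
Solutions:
 v(b) = C1*exp(-sqrt(7)*b/2) + C2*exp(sqrt(7)*b/2)


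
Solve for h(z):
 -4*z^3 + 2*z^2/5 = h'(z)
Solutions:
 h(z) = C1 - z^4 + 2*z^3/15


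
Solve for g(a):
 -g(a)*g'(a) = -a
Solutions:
 g(a) = -sqrt(C1 + a^2)
 g(a) = sqrt(C1 + a^2)


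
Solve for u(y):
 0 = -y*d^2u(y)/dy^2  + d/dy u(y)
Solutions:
 u(y) = C1 + C2*y^2
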